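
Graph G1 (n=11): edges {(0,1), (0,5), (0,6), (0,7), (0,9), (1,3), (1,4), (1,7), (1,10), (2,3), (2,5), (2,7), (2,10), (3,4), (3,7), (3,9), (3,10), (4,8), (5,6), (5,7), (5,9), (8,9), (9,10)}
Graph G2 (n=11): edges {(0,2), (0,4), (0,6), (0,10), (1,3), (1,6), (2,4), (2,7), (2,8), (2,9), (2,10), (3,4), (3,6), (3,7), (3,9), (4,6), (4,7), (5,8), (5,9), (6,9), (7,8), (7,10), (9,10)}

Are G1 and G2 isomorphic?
Yes, isomorphic

The graphs are isomorphic.
One valid mapping φ: V(G1) → V(G2): 0→3, 1→7, 2→0, 3→2, 4→8, 5→6, 6→1, 7→4, 8→5, 9→9, 10→10

Verify φ preserves adjacency — for each edge of G1, its image is an edge of G2:
  (0,1) → (φ(0),φ(1)) = (3,7) ∈ E(G2) ✓
  (0,5) → (φ(0),φ(5)) = (3,6) ∈ E(G2) ✓
  (0,6) → (φ(0),φ(6)) = (1,3) ∈ E(G2) ✓
  (0,7) → (φ(0),φ(7)) = (3,4) ∈ E(G2) ✓
  (0,9) → (φ(0),φ(9)) = (3,9) ∈ E(G2) ✓
  (1,3) → (φ(1),φ(3)) = (2,7) ∈ E(G2) ✓
  (1,4) → (φ(1),φ(4)) = (7,8) ∈ E(G2) ✓
  (1,7) → (φ(1),φ(7)) = (4,7) ∈ E(G2) ✓
  (1,10) → (φ(1),φ(10)) = (7,10) ∈ E(G2) ✓
  (2,3) → (φ(2),φ(3)) = (0,2) ∈ E(G2) ✓
  (2,5) → (φ(2),φ(5)) = (0,6) ∈ E(G2) ✓
  (2,7) → (φ(2),φ(7)) = (0,4) ∈ E(G2) ✓
  (2,10) → (φ(2),φ(10)) = (0,10) ∈ E(G2) ✓
  (3,4) → (φ(3),φ(4)) = (2,8) ∈ E(G2) ✓
  (3,7) → (φ(3),φ(7)) = (2,4) ∈ E(G2) ✓
  (3,9) → (φ(3),φ(9)) = (2,9) ∈ E(G2) ✓
  (3,10) → (φ(3),φ(10)) = (2,10) ∈ E(G2) ✓
  (4,8) → (φ(4),φ(8)) = (5,8) ∈ E(G2) ✓
  (5,6) → (φ(5),φ(6)) = (1,6) ∈ E(G2) ✓
  (5,7) → (φ(5),φ(7)) = (4,6) ∈ E(G2) ✓
  (5,9) → (φ(5),φ(9)) = (6,9) ∈ E(G2) ✓
  (8,9) → (φ(8),φ(9)) = (5,9) ∈ E(G2) ✓
  (9,10) → (φ(9),φ(10)) = (9,10) ∈ E(G2) ✓
All 23 edges of G1 map to edges of G2, and |E(G1)| = |E(G2)| = 23, so φ is a bijection on edges as well as vertices. Hence G1 ≅ G2.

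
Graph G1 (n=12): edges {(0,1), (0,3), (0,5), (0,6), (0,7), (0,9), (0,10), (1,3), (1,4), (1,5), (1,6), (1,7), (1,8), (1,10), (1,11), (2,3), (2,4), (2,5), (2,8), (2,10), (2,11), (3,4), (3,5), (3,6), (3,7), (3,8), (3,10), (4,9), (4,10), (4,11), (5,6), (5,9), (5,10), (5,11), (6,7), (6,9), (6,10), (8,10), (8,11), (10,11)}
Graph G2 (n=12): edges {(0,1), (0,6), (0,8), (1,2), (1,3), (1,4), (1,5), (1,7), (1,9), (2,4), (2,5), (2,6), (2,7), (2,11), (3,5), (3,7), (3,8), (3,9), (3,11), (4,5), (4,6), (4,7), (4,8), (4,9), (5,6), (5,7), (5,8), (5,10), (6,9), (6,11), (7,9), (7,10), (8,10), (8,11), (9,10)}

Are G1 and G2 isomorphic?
No, not isomorphic

The graphs are NOT isomorphic.

Counting triangles (3-cliques): G1 has 53, G2 has 29.
Triangle count is an isomorphism invariant, so differing triangle counts rule out isomorphism.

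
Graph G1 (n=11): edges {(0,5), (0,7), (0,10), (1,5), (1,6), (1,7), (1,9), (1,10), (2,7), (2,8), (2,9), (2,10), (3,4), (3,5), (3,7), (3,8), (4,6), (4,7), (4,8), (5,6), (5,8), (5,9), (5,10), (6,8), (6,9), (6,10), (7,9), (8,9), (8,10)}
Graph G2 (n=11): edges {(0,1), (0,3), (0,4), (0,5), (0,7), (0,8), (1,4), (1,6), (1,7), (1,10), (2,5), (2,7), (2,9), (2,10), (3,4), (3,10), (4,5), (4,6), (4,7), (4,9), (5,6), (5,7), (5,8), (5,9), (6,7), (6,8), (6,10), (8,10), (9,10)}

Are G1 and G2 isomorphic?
Yes, isomorphic

The graphs are isomorphic.
One valid mapping φ: V(G1) → V(G2): 0→3, 1→1, 2→8, 3→9, 4→2, 5→4, 6→7, 7→10, 8→5, 9→6, 10→0

Verify φ preserves adjacency — for each edge of G1, its image is an edge of G2:
  (0,5) → (φ(0),φ(5)) = (3,4) ∈ E(G2) ✓
  (0,7) → (φ(0),φ(7)) = (3,10) ∈ E(G2) ✓
  (0,10) → (φ(0),φ(10)) = (0,3) ∈ E(G2) ✓
  (1,5) → (φ(1),φ(5)) = (1,4) ∈ E(G2) ✓
  (1,6) → (φ(1),φ(6)) = (1,7) ∈ E(G2) ✓
  (1,7) → (φ(1),φ(7)) = (1,10) ∈ E(G2) ✓
  (1,9) → (φ(1),φ(9)) = (1,6) ∈ E(G2) ✓
  (1,10) → (φ(1),φ(10)) = (0,1) ∈ E(G2) ✓
  (2,7) → (φ(2),φ(7)) = (8,10) ∈ E(G2) ✓
  (2,8) → (φ(2),φ(8)) = (5,8) ∈ E(G2) ✓
  (2,9) → (φ(2),φ(9)) = (6,8) ∈ E(G2) ✓
  (2,10) → (φ(2),φ(10)) = (0,8) ∈ E(G2) ✓
  (3,4) → (φ(3),φ(4)) = (2,9) ∈ E(G2) ✓
  (3,5) → (φ(3),φ(5)) = (4,9) ∈ E(G2) ✓
  (3,7) → (φ(3),φ(7)) = (9,10) ∈ E(G2) ✓
  (3,8) → (φ(3),φ(8)) = (5,9) ∈ E(G2) ✓
  (4,6) → (φ(4),φ(6)) = (2,7) ∈ E(G2) ✓
  (4,7) → (φ(4),φ(7)) = (2,10) ∈ E(G2) ✓
  (4,8) → (φ(4),φ(8)) = (2,5) ∈ E(G2) ✓
  (5,6) → (φ(5),φ(6)) = (4,7) ∈ E(G2) ✓
  (5,8) → (φ(5),φ(8)) = (4,5) ∈ E(G2) ✓
  (5,9) → (φ(5),φ(9)) = (4,6) ∈ E(G2) ✓
  (5,10) → (φ(5),φ(10)) = (0,4) ∈ E(G2) ✓
  (6,8) → (φ(6),φ(8)) = (5,7) ∈ E(G2) ✓
  (6,9) → (φ(6),φ(9)) = (6,7) ∈ E(G2) ✓
  (6,10) → (φ(6),φ(10)) = (0,7) ∈ E(G2) ✓
  (7,9) → (φ(7),φ(9)) = (6,10) ∈ E(G2) ✓
  (8,9) → (φ(8),φ(9)) = (5,6) ∈ E(G2) ✓
  (8,10) → (φ(8),φ(10)) = (0,5) ∈ E(G2) ✓
All 29 edges of G1 map to edges of G2, and |E(G1)| = |E(G2)| = 29, so φ is a bijection on edges as well as vertices. Hence G1 ≅ G2.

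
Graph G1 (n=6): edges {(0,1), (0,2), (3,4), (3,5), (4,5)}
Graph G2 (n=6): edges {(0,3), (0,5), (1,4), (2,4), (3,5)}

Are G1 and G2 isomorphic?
Yes, isomorphic

The graphs are isomorphic.
One valid mapping φ: V(G1) → V(G2): 0→4, 1→1, 2→2, 3→3, 4→0, 5→5

Verify φ preserves adjacency — for each edge of G1, its image is an edge of G2:
  (0,1) → (φ(0),φ(1)) = (1,4) ∈ E(G2) ✓
  (0,2) → (φ(0),φ(2)) = (2,4) ∈ E(G2) ✓
  (3,4) → (φ(3),φ(4)) = (0,3) ∈ E(G2) ✓
  (3,5) → (φ(3),φ(5)) = (3,5) ∈ E(G2) ✓
  (4,5) → (φ(4),φ(5)) = (0,5) ∈ E(G2) ✓
All 5 edges of G1 map to edges of G2, and |E(G1)| = |E(G2)| = 5, so φ is a bijection on edges as well as vertices. Hence G1 ≅ G2.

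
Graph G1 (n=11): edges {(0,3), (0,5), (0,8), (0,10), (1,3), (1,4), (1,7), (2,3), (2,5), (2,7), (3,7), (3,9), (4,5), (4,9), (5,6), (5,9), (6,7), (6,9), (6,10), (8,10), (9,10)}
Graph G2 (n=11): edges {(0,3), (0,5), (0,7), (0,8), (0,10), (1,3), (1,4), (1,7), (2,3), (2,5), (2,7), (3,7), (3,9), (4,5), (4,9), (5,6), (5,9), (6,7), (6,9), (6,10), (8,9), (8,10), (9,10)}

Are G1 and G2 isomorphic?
No, not isomorphic

The graphs are NOT isomorphic.

Counting edges: G1 has 21 edge(s); G2 has 23 edge(s).
Edge count is an isomorphism invariant (a bijection on vertices induces a bijection on edges), so differing edge counts rule out isomorphism.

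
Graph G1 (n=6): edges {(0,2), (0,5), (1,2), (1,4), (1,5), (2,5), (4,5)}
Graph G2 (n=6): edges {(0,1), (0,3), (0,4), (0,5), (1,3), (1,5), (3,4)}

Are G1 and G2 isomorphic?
Yes, isomorphic

The graphs are isomorphic.
One valid mapping φ: V(G1) → V(G2): 0→5, 1→3, 2→1, 3→2, 4→4, 5→0

Verify φ preserves adjacency — for each edge of G1, its image is an edge of G2:
  (0,2) → (φ(0),φ(2)) = (1,5) ∈ E(G2) ✓
  (0,5) → (φ(0),φ(5)) = (0,5) ∈ E(G2) ✓
  (1,2) → (φ(1),φ(2)) = (1,3) ∈ E(G2) ✓
  (1,4) → (φ(1),φ(4)) = (3,4) ∈ E(G2) ✓
  (1,5) → (φ(1),φ(5)) = (0,3) ∈ E(G2) ✓
  (2,5) → (φ(2),φ(5)) = (0,1) ∈ E(G2) ✓
  (4,5) → (φ(4),φ(5)) = (0,4) ∈ E(G2) ✓
All 7 edges of G1 map to edges of G2, and |E(G1)| = |E(G2)| = 7, so φ is a bijection on edges as well as vertices. Hence G1 ≅ G2.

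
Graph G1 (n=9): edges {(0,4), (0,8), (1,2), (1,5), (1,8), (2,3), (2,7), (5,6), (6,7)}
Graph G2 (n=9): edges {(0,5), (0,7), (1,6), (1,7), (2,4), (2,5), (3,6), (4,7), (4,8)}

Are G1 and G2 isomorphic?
Yes, isomorphic

The graphs are isomorphic.
One valid mapping φ: V(G1) → V(G2): 0→6, 1→7, 2→4, 3→8, 4→3, 5→0, 6→5, 7→2, 8→1

Verify φ preserves adjacency — for each edge of G1, its image is an edge of G2:
  (0,4) → (φ(0),φ(4)) = (3,6) ∈ E(G2) ✓
  (0,8) → (φ(0),φ(8)) = (1,6) ∈ E(G2) ✓
  (1,2) → (φ(1),φ(2)) = (4,7) ∈ E(G2) ✓
  (1,5) → (φ(1),φ(5)) = (0,7) ∈ E(G2) ✓
  (1,8) → (φ(1),φ(8)) = (1,7) ∈ E(G2) ✓
  (2,3) → (φ(2),φ(3)) = (4,8) ∈ E(G2) ✓
  (2,7) → (φ(2),φ(7)) = (2,4) ∈ E(G2) ✓
  (5,6) → (φ(5),φ(6)) = (0,5) ∈ E(G2) ✓
  (6,7) → (φ(6),φ(7)) = (2,5) ∈ E(G2) ✓
All 9 edges of G1 map to edges of G2, and |E(G1)| = |E(G2)| = 9, so φ is a bijection on edges as well as vertices. Hence G1 ≅ G2.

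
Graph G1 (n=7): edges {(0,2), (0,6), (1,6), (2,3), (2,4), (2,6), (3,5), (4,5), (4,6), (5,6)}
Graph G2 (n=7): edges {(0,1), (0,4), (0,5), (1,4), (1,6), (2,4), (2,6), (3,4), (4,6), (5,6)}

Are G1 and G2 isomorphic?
Yes, isomorphic

The graphs are isomorphic.
One valid mapping φ: V(G1) → V(G2): 0→2, 1→3, 2→6, 3→5, 4→1, 5→0, 6→4

Verify φ preserves adjacency — for each edge of G1, its image is an edge of G2:
  (0,2) → (φ(0),φ(2)) = (2,6) ∈ E(G2) ✓
  (0,6) → (φ(0),φ(6)) = (2,4) ∈ E(G2) ✓
  (1,6) → (φ(1),φ(6)) = (3,4) ∈ E(G2) ✓
  (2,3) → (φ(2),φ(3)) = (5,6) ∈ E(G2) ✓
  (2,4) → (φ(2),φ(4)) = (1,6) ∈ E(G2) ✓
  (2,6) → (φ(2),φ(6)) = (4,6) ∈ E(G2) ✓
  (3,5) → (φ(3),φ(5)) = (0,5) ∈ E(G2) ✓
  (4,5) → (φ(4),φ(5)) = (0,1) ∈ E(G2) ✓
  (4,6) → (φ(4),φ(6)) = (1,4) ∈ E(G2) ✓
  (5,6) → (φ(5),φ(6)) = (0,4) ∈ E(G2) ✓
All 10 edges of G1 map to edges of G2, and |E(G1)| = |E(G2)| = 10, so φ is a bijection on edges as well as vertices. Hence G1 ≅ G2.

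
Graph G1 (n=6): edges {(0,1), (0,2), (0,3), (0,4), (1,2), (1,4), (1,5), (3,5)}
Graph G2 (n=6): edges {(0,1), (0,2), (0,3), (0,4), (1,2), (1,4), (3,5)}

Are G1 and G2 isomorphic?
No, not isomorphic

The graphs are NOT isomorphic.

Counting edges: G1 has 8 edge(s); G2 has 7 edge(s).
Edge count is an isomorphism invariant (a bijection on vertices induces a bijection on edges), so differing edge counts rule out isomorphism.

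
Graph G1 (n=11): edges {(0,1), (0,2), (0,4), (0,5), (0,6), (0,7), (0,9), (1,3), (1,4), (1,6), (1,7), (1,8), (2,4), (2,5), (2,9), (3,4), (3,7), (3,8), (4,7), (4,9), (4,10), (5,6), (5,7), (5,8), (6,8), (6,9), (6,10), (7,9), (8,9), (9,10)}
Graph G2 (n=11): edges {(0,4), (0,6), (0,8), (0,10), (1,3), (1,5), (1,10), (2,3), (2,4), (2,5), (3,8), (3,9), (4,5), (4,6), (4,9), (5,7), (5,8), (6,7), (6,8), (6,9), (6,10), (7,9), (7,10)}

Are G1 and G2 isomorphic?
No, not isomorphic

The graphs are NOT isomorphic.

Degrees in G1: deg(0)=7, deg(1)=6, deg(2)=4, deg(3)=4, deg(4)=7, deg(5)=5, deg(6)=6, deg(7)=6, deg(8)=5, deg(9)=7, deg(10)=3.
Sorted degree sequence of G1: [7, 7, 7, 6, 6, 6, 5, 5, 4, 4, 3].
Degrees in G2: deg(0)=4, deg(1)=3, deg(2)=3, deg(3)=4, deg(4)=5, deg(5)=5, deg(6)=6, deg(7)=4, deg(8)=4, deg(9)=4, deg(10)=4.
Sorted degree sequence of G2: [6, 5, 5, 4, 4, 4, 4, 4, 4, 3, 3].
The (sorted) degree sequence is an isomorphism invariant, so since G1 and G2 have different degree sequences they cannot be isomorphic.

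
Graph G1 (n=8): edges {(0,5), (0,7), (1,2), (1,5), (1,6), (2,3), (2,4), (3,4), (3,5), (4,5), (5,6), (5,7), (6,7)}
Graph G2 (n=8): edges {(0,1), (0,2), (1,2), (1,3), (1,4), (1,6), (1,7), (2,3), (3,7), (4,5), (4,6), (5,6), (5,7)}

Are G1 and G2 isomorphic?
Yes, isomorphic

The graphs are isomorphic.
One valid mapping φ: V(G1) → V(G2): 0→0, 1→7, 2→5, 3→6, 4→4, 5→1, 6→3, 7→2

Verify φ preserves adjacency — for each edge of G1, its image is an edge of G2:
  (0,5) → (φ(0),φ(5)) = (0,1) ∈ E(G2) ✓
  (0,7) → (φ(0),φ(7)) = (0,2) ∈ E(G2) ✓
  (1,2) → (φ(1),φ(2)) = (5,7) ∈ E(G2) ✓
  (1,5) → (φ(1),φ(5)) = (1,7) ∈ E(G2) ✓
  (1,6) → (φ(1),φ(6)) = (3,7) ∈ E(G2) ✓
  (2,3) → (φ(2),φ(3)) = (5,6) ∈ E(G2) ✓
  (2,4) → (φ(2),φ(4)) = (4,5) ∈ E(G2) ✓
  (3,4) → (φ(3),φ(4)) = (4,6) ∈ E(G2) ✓
  (3,5) → (φ(3),φ(5)) = (1,6) ∈ E(G2) ✓
  (4,5) → (φ(4),φ(5)) = (1,4) ∈ E(G2) ✓
  (5,6) → (φ(5),φ(6)) = (1,3) ∈ E(G2) ✓
  (5,7) → (φ(5),φ(7)) = (1,2) ∈ E(G2) ✓
  (6,7) → (φ(6),φ(7)) = (2,3) ∈ E(G2) ✓
All 13 edges of G1 map to edges of G2, and |E(G1)| = |E(G2)| = 13, so φ is a bijection on edges as well as vertices. Hence G1 ≅ G2.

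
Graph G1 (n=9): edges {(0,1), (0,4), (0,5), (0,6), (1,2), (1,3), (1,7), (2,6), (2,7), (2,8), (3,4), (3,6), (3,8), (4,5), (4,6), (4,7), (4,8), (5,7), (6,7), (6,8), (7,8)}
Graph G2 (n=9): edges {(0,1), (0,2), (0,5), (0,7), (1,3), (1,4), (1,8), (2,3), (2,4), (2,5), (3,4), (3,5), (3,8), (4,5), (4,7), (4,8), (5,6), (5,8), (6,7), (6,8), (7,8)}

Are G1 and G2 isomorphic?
Yes, isomorphic

The graphs are isomorphic.
One valid mapping φ: V(G1) → V(G2): 0→7, 1→0, 2→2, 3→1, 4→8, 5→6, 6→4, 7→5, 8→3

Verify φ preserves adjacency — for each edge of G1, its image is an edge of G2:
  (0,1) → (φ(0),φ(1)) = (0,7) ∈ E(G2) ✓
  (0,4) → (φ(0),φ(4)) = (7,8) ∈ E(G2) ✓
  (0,5) → (φ(0),φ(5)) = (6,7) ∈ E(G2) ✓
  (0,6) → (φ(0),φ(6)) = (4,7) ∈ E(G2) ✓
  (1,2) → (φ(1),φ(2)) = (0,2) ∈ E(G2) ✓
  (1,3) → (φ(1),φ(3)) = (0,1) ∈ E(G2) ✓
  (1,7) → (φ(1),φ(7)) = (0,5) ∈ E(G2) ✓
  (2,6) → (φ(2),φ(6)) = (2,4) ∈ E(G2) ✓
  (2,7) → (φ(2),φ(7)) = (2,5) ∈ E(G2) ✓
  (2,8) → (φ(2),φ(8)) = (2,3) ∈ E(G2) ✓
  (3,4) → (φ(3),φ(4)) = (1,8) ∈ E(G2) ✓
  (3,6) → (φ(3),φ(6)) = (1,4) ∈ E(G2) ✓
  (3,8) → (φ(3),φ(8)) = (1,3) ∈ E(G2) ✓
  (4,5) → (φ(4),φ(5)) = (6,8) ∈ E(G2) ✓
  (4,6) → (φ(4),φ(6)) = (4,8) ∈ E(G2) ✓
  (4,7) → (φ(4),φ(7)) = (5,8) ∈ E(G2) ✓
  (4,8) → (φ(4),φ(8)) = (3,8) ∈ E(G2) ✓
  (5,7) → (φ(5),φ(7)) = (5,6) ∈ E(G2) ✓
  (6,7) → (φ(6),φ(7)) = (4,5) ∈ E(G2) ✓
  (6,8) → (φ(6),φ(8)) = (3,4) ∈ E(G2) ✓
  (7,8) → (φ(7),φ(8)) = (3,5) ∈ E(G2) ✓
All 21 edges of G1 map to edges of G2, and |E(G1)| = |E(G2)| = 21, so φ is a bijection on edges as well as vertices. Hence G1 ≅ G2.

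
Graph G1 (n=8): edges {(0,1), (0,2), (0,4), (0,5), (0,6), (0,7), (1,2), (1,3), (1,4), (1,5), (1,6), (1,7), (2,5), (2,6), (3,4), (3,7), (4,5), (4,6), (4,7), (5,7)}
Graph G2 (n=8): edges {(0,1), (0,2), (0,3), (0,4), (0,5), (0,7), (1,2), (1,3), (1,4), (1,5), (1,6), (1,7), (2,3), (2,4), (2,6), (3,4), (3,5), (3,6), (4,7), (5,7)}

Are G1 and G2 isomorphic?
Yes, isomorphic

The graphs are isomorphic.
One valid mapping φ: V(G1) → V(G2): 0→0, 1→1, 2→7, 3→6, 4→3, 5→4, 6→5, 7→2

Verify φ preserves adjacency — for each edge of G1, its image is an edge of G2:
  (0,1) → (φ(0),φ(1)) = (0,1) ∈ E(G2) ✓
  (0,2) → (φ(0),φ(2)) = (0,7) ∈ E(G2) ✓
  (0,4) → (φ(0),φ(4)) = (0,3) ∈ E(G2) ✓
  (0,5) → (φ(0),φ(5)) = (0,4) ∈ E(G2) ✓
  (0,6) → (φ(0),φ(6)) = (0,5) ∈ E(G2) ✓
  (0,7) → (φ(0),φ(7)) = (0,2) ∈ E(G2) ✓
  (1,2) → (φ(1),φ(2)) = (1,7) ∈ E(G2) ✓
  (1,3) → (φ(1),φ(3)) = (1,6) ∈ E(G2) ✓
  (1,4) → (φ(1),φ(4)) = (1,3) ∈ E(G2) ✓
  (1,5) → (φ(1),φ(5)) = (1,4) ∈ E(G2) ✓
  (1,6) → (φ(1),φ(6)) = (1,5) ∈ E(G2) ✓
  (1,7) → (φ(1),φ(7)) = (1,2) ∈ E(G2) ✓
  (2,5) → (φ(2),φ(5)) = (4,7) ∈ E(G2) ✓
  (2,6) → (φ(2),φ(6)) = (5,7) ∈ E(G2) ✓
  (3,4) → (φ(3),φ(4)) = (3,6) ∈ E(G2) ✓
  (3,7) → (φ(3),φ(7)) = (2,6) ∈ E(G2) ✓
  (4,5) → (φ(4),φ(5)) = (3,4) ∈ E(G2) ✓
  (4,6) → (φ(4),φ(6)) = (3,5) ∈ E(G2) ✓
  (4,7) → (φ(4),φ(7)) = (2,3) ∈ E(G2) ✓
  (5,7) → (φ(5),φ(7)) = (2,4) ∈ E(G2) ✓
All 20 edges of G1 map to edges of G2, and |E(G1)| = |E(G2)| = 20, so φ is a bijection on edges as well as vertices. Hence G1 ≅ G2.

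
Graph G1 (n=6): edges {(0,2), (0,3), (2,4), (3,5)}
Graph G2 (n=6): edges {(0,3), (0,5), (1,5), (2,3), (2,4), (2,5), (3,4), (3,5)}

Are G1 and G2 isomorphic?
No, not isomorphic

The graphs are NOT isomorphic.

Degrees in G1: deg(0)=2, deg(1)=0, deg(2)=2, deg(3)=2, deg(4)=1, deg(5)=1.
Sorted degree sequence of G1: [2, 2, 2, 1, 1, 0].
Degrees in G2: deg(0)=2, deg(1)=1, deg(2)=3, deg(3)=4, deg(4)=2, deg(5)=4.
Sorted degree sequence of G2: [4, 4, 3, 2, 2, 1].
The (sorted) degree sequence is an isomorphism invariant, so since G1 and G2 have different degree sequences they cannot be isomorphic.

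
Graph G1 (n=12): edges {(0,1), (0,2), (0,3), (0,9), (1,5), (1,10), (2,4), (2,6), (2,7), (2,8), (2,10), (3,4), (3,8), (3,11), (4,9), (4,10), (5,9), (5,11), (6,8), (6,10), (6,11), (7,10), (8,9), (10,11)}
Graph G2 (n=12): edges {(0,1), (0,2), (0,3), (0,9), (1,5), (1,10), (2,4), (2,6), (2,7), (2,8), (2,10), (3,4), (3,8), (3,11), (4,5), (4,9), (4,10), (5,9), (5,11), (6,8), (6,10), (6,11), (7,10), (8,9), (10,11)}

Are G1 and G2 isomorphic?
No, not isomorphic

The graphs are NOT isomorphic.

Counting edges: G1 has 24 edge(s); G2 has 25 edge(s).
Edge count is an isomorphism invariant (a bijection on vertices induces a bijection on edges), so differing edge counts rule out isomorphism.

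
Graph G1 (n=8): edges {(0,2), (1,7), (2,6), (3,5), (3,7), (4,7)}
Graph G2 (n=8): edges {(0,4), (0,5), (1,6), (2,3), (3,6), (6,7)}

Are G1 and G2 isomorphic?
Yes, isomorphic

The graphs are isomorphic.
One valid mapping φ: V(G1) → V(G2): 0→5, 1→1, 2→0, 3→3, 4→7, 5→2, 6→4, 7→6

Verify φ preserves adjacency — for each edge of G1, its image is an edge of G2:
  (0,2) → (φ(0),φ(2)) = (0,5) ∈ E(G2) ✓
  (1,7) → (φ(1),φ(7)) = (1,6) ∈ E(G2) ✓
  (2,6) → (φ(2),φ(6)) = (0,4) ∈ E(G2) ✓
  (3,5) → (φ(3),φ(5)) = (2,3) ∈ E(G2) ✓
  (3,7) → (φ(3),φ(7)) = (3,6) ∈ E(G2) ✓
  (4,7) → (φ(4),φ(7)) = (6,7) ∈ E(G2) ✓
All 6 edges of G1 map to edges of G2, and |E(G1)| = |E(G2)| = 6, so φ is a bijection on edges as well as vertices. Hence G1 ≅ G2.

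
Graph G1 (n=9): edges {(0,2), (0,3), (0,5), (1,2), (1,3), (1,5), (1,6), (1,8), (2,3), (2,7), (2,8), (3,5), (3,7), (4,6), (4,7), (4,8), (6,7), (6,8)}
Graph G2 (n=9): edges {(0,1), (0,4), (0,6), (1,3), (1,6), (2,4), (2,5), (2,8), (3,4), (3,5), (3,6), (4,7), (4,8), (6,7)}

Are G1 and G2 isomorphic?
No, not isomorphic

The graphs are NOT isomorphic.

Counting triangles (3-cliques): G1 has 9, G2 has 3.
Triangle count is an isomorphism invariant, so differing triangle counts rule out isomorphism.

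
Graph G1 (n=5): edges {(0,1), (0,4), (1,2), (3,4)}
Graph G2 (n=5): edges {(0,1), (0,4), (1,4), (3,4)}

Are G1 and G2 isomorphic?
No, not isomorphic

The graphs are NOT isomorphic.

Counting triangles (3-cliques): G1 has 0, G2 has 1.
Triangle count is an isomorphism invariant, so differing triangle counts rule out isomorphism.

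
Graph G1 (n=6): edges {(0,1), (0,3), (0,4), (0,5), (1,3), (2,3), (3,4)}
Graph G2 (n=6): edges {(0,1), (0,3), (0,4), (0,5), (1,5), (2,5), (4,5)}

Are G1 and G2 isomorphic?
Yes, isomorphic

The graphs are isomorphic.
One valid mapping φ: V(G1) → V(G2): 0→5, 1→4, 2→3, 3→0, 4→1, 5→2

Verify φ preserves adjacency — for each edge of G1, its image is an edge of G2:
  (0,1) → (φ(0),φ(1)) = (4,5) ∈ E(G2) ✓
  (0,3) → (φ(0),φ(3)) = (0,5) ∈ E(G2) ✓
  (0,4) → (φ(0),φ(4)) = (1,5) ∈ E(G2) ✓
  (0,5) → (φ(0),φ(5)) = (2,5) ∈ E(G2) ✓
  (1,3) → (φ(1),φ(3)) = (0,4) ∈ E(G2) ✓
  (2,3) → (φ(2),φ(3)) = (0,3) ∈ E(G2) ✓
  (3,4) → (φ(3),φ(4)) = (0,1) ∈ E(G2) ✓
All 7 edges of G1 map to edges of G2, and |E(G1)| = |E(G2)| = 7, so φ is a bijection on edges as well as vertices. Hence G1 ≅ G2.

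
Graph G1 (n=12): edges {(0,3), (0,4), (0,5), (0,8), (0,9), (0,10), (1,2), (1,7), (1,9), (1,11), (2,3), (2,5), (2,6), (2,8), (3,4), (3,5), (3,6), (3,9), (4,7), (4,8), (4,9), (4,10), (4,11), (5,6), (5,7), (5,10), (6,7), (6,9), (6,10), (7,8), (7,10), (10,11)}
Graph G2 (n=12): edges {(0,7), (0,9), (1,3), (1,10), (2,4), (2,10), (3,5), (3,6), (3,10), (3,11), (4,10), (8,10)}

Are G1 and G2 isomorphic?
No, not isomorphic

The graphs are NOT isomorphic.

Connected components of G1: 1 component(s) with vertex sets [[0, 1, 2, 3, 4, 5, 6, 7, 8, 9, 10, 11]], sizes [12].
Connected components of G2: 2 component(s) with vertex sets [[0, 7, 9], [1, 2, 3, 4, 5, 6, 8, 10, 11]], sizes [3, 9].
The number of connected components (and the multiset of component sizes) is an isomorphism invariant — an isomorphism maps each component of G1 bijectively onto a component of G2. Since G1 has 1 component(s) and G2 has 2, they cannot be isomorphic.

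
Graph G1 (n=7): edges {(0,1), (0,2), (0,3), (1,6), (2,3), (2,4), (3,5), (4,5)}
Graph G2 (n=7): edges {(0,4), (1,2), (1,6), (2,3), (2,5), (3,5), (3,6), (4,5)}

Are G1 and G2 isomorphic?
Yes, isomorphic

The graphs are isomorphic.
One valid mapping φ: V(G1) → V(G2): 0→5, 1→4, 2→3, 3→2, 4→6, 5→1, 6→0

Verify φ preserves adjacency — for each edge of G1, its image is an edge of G2:
  (0,1) → (φ(0),φ(1)) = (4,5) ∈ E(G2) ✓
  (0,2) → (φ(0),φ(2)) = (3,5) ∈ E(G2) ✓
  (0,3) → (φ(0),φ(3)) = (2,5) ∈ E(G2) ✓
  (1,6) → (φ(1),φ(6)) = (0,4) ∈ E(G2) ✓
  (2,3) → (φ(2),φ(3)) = (2,3) ∈ E(G2) ✓
  (2,4) → (φ(2),φ(4)) = (3,6) ∈ E(G2) ✓
  (3,5) → (φ(3),φ(5)) = (1,2) ∈ E(G2) ✓
  (4,5) → (φ(4),φ(5)) = (1,6) ∈ E(G2) ✓
All 8 edges of G1 map to edges of G2, and |E(G1)| = |E(G2)| = 8, so φ is a bijection on edges as well as vertices. Hence G1 ≅ G2.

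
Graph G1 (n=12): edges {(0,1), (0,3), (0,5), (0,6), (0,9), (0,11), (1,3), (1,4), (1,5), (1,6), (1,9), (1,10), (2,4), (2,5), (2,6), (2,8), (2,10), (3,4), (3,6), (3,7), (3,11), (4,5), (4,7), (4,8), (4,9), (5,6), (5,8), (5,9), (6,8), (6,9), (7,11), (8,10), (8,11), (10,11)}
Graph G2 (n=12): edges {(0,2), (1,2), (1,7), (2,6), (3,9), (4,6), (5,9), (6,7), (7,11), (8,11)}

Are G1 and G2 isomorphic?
No, not isomorphic

The graphs are NOT isomorphic.

Connected components of G1: 1 component(s) with vertex sets [[0, 1, 2, 3, 4, 5, 6, 7, 8, 9, 10, 11]], sizes [12].
Connected components of G2: 3 component(s) with vertex sets [[10], [3, 5, 9], [0, 1, 2, 4, 6, 7, 8, 11]], sizes [1, 3, 8].
The number of connected components (and the multiset of component sizes) is an isomorphism invariant — an isomorphism maps each component of G1 bijectively onto a component of G2. Since G1 has 1 component(s) and G2 has 3, they cannot be isomorphic.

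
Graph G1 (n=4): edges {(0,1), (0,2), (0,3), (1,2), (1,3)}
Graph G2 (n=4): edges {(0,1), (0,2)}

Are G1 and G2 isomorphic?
No, not isomorphic

The graphs are NOT isomorphic.

Connected components of G1: 1 component(s) with vertex sets [[0, 1, 2, 3]], sizes [4].
Connected components of G2: 2 component(s) with vertex sets [[3], [0, 1, 2]], sizes [1, 3].
The number of connected components (and the multiset of component sizes) is an isomorphism invariant — an isomorphism maps each component of G1 bijectively onto a component of G2. Since G1 has 1 component(s) and G2 has 2, they cannot be isomorphic.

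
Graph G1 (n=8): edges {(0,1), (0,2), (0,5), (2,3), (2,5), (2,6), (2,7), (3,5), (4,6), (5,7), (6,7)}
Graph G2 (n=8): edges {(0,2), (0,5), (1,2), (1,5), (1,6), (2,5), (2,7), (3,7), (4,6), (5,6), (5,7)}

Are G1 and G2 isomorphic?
Yes, isomorphic

The graphs are isomorphic.
One valid mapping φ: V(G1) → V(G2): 0→7, 1→3, 2→5, 3→0, 4→4, 5→2, 6→6, 7→1

Verify φ preserves adjacency — for each edge of G1, its image is an edge of G2:
  (0,1) → (φ(0),φ(1)) = (3,7) ∈ E(G2) ✓
  (0,2) → (φ(0),φ(2)) = (5,7) ∈ E(G2) ✓
  (0,5) → (φ(0),φ(5)) = (2,7) ∈ E(G2) ✓
  (2,3) → (φ(2),φ(3)) = (0,5) ∈ E(G2) ✓
  (2,5) → (φ(2),φ(5)) = (2,5) ∈ E(G2) ✓
  (2,6) → (φ(2),φ(6)) = (5,6) ∈ E(G2) ✓
  (2,7) → (φ(2),φ(7)) = (1,5) ∈ E(G2) ✓
  (3,5) → (φ(3),φ(5)) = (0,2) ∈ E(G2) ✓
  (4,6) → (φ(4),φ(6)) = (4,6) ∈ E(G2) ✓
  (5,7) → (φ(5),φ(7)) = (1,2) ∈ E(G2) ✓
  (6,7) → (φ(6),φ(7)) = (1,6) ∈ E(G2) ✓
All 11 edges of G1 map to edges of G2, and |E(G1)| = |E(G2)| = 11, so φ is a bijection on edges as well as vertices. Hence G1 ≅ G2.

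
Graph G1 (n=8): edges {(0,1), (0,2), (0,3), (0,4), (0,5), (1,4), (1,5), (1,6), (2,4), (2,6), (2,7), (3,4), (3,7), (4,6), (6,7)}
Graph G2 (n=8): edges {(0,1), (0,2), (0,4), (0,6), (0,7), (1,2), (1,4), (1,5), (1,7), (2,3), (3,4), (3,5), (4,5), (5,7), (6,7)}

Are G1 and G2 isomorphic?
Yes, isomorphic

The graphs are isomorphic.
One valid mapping φ: V(G1) → V(G2): 0→0, 1→7, 2→4, 3→2, 4→1, 5→6, 6→5, 7→3

Verify φ preserves adjacency — for each edge of G1, its image is an edge of G2:
  (0,1) → (φ(0),φ(1)) = (0,7) ∈ E(G2) ✓
  (0,2) → (φ(0),φ(2)) = (0,4) ∈ E(G2) ✓
  (0,3) → (φ(0),φ(3)) = (0,2) ∈ E(G2) ✓
  (0,4) → (φ(0),φ(4)) = (0,1) ∈ E(G2) ✓
  (0,5) → (φ(0),φ(5)) = (0,6) ∈ E(G2) ✓
  (1,4) → (φ(1),φ(4)) = (1,7) ∈ E(G2) ✓
  (1,5) → (φ(1),φ(5)) = (6,7) ∈ E(G2) ✓
  (1,6) → (φ(1),φ(6)) = (5,7) ∈ E(G2) ✓
  (2,4) → (φ(2),φ(4)) = (1,4) ∈ E(G2) ✓
  (2,6) → (φ(2),φ(6)) = (4,5) ∈ E(G2) ✓
  (2,7) → (φ(2),φ(7)) = (3,4) ∈ E(G2) ✓
  (3,4) → (φ(3),φ(4)) = (1,2) ∈ E(G2) ✓
  (3,7) → (φ(3),φ(7)) = (2,3) ∈ E(G2) ✓
  (4,6) → (φ(4),φ(6)) = (1,5) ∈ E(G2) ✓
  (6,7) → (φ(6),φ(7)) = (3,5) ∈ E(G2) ✓
All 15 edges of G1 map to edges of G2, and |E(G1)| = |E(G2)| = 15, so φ is a bijection on edges as well as vertices. Hence G1 ≅ G2.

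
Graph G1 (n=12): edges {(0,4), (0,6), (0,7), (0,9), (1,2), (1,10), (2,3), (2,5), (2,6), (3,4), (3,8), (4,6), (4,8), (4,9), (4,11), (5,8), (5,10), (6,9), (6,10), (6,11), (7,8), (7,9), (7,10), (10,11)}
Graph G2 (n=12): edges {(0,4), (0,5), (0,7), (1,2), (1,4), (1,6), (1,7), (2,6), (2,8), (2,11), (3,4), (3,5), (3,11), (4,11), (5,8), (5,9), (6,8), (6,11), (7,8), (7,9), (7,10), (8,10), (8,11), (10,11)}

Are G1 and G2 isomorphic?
Yes, isomorphic

The graphs are isomorphic.
One valid mapping φ: V(G1) → V(G2): 0→2, 1→9, 2→5, 3→3, 4→11, 5→0, 6→8, 7→1, 8→4, 9→6, 10→7, 11→10

Verify φ preserves adjacency — for each edge of G1, its image is an edge of G2:
  (0,4) → (φ(0),φ(4)) = (2,11) ∈ E(G2) ✓
  (0,6) → (φ(0),φ(6)) = (2,8) ∈ E(G2) ✓
  (0,7) → (φ(0),φ(7)) = (1,2) ∈ E(G2) ✓
  (0,9) → (φ(0),φ(9)) = (2,6) ∈ E(G2) ✓
  (1,2) → (φ(1),φ(2)) = (5,9) ∈ E(G2) ✓
  (1,10) → (φ(1),φ(10)) = (7,9) ∈ E(G2) ✓
  (2,3) → (φ(2),φ(3)) = (3,5) ∈ E(G2) ✓
  (2,5) → (φ(2),φ(5)) = (0,5) ∈ E(G2) ✓
  (2,6) → (φ(2),φ(6)) = (5,8) ∈ E(G2) ✓
  (3,4) → (φ(3),φ(4)) = (3,11) ∈ E(G2) ✓
  (3,8) → (φ(3),φ(8)) = (3,4) ∈ E(G2) ✓
  (4,6) → (φ(4),φ(6)) = (8,11) ∈ E(G2) ✓
  (4,8) → (φ(4),φ(8)) = (4,11) ∈ E(G2) ✓
  (4,9) → (φ(4),φ(9)) = (6,11) ∈ E(G2) ✓
  (4,11) → (φ(4),φ(11)) = (10,11) ∈ E(G2) ✓
  (5,8) → (φ(5),φ(8)) = (0,4) ∈ E(G2) ✓
  (5,10) → (φ(5),φ(10)) = (0,7) ∈ E(G2) ✓
  (6,9) → (φ(6),φ(9)) = (6,8) ∈ E(G2) ✓
  (6,10) → (φ(6),φ(10)) = (7,8) ∈ E(G2) ✓
  (6,11) → (φ(6),φ(11)) = (8,10) ∈ E(G2) ✓
  (7,8) → (φ(7),φ(8)) = (1,4) ∈ E(G2) ✓
  (7,9) → (φ(7),φ(9)) = (1,6) ∈ E(G2) ✓
  (7,10) → (φ(7),φ(10)) = (1,7) ∈ E(G2) ✓
  (10,11) → (φ(10),φ(11)) = (7,10) ∈ E(G2) ✓
All 24 edges of G1 map to edges of G2, and |E(G1)| = |E(G2)| = 24, so φ is a bijection on edges as well as vertices. Hence G1 ≅ G2.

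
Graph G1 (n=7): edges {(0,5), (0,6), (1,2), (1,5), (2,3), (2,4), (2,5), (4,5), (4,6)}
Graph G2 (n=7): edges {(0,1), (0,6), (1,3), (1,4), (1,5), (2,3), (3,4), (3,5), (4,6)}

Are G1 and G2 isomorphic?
Yes, isomorphic

The graphs are isomorphic.
One valid mapping φ: V(G1) → V(G2): 0→0, 1→5, 2→3, 3→2, 4→4, 5→1, 6→6

Verify φ preserves adjacency — for each edge of G1, its image is an edge of G2:
  (0,5) → (φ(0),φ(5)) = (0,1) ∈ E(G2) ✓
  (0,6) → (φ(0),φ(6)) = (0,6) ∈ E(G2) ✓
  (1,2) → (φ(1),φ(2)) = (3,5) ∈ E(G2) ✓
  (1,5) → (φ(1),φ(5)) = (1,5) ∈ E(G2) ✓
  (2,3) → (φ(2),φ(3)) = (2,3) ∈ E(G2) ✓
  (2,4) → (φ(2),φ(4)) = (3,4) ∈ E(G2) ✓
  (2,5) → (φ(2),φ(5)) = (1,3) ∈ E(G2) ✓
  (4,5) → (φ(4),φ(5)) = (1,4) ∈ E(G2) ✓
  (4,6) → (φ(4),φ(6)) = (4,6) ∈ E(G2) ✓
All 9 edges of G1 map to edges of G2, and |E(G1)| = |E(G2)| = 9, so φ is a bijection on edges as well as vertices. Hence G1 ≅ G2.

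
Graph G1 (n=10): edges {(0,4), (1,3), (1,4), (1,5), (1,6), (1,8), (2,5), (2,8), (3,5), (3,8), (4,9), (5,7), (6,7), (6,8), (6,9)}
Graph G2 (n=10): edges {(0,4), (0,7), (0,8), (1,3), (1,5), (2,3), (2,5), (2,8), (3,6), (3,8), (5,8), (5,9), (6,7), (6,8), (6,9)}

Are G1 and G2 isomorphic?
Yes, isomorphic

The graphs are isomorphic.
One valid mapping φ: V(G1) → V(G2): 0→4, 1→8, 2→1, 3→2, 4→0, 5→5, 6→6, 7→9, 8→3, 9→7

Verify φ preserves adjacency — for each edge of G1, its image is an edge of G2:
  (0,4) → (φ(0),φ(4)) = (0,4) ∈ E(G2) ✓
  (1,3) → (φ(1),φ(3)) = (2,8) ∈ E(G2) ✓
  (1,4) → (φ(1),φ(4)) = (0,8) ∈ E(G2) ✓
  (1,5) → (φ(1),φ(5)) = (5,8) ∈ E(G2) ✓
  (1,6) → (φ(1),φ(6)) = (6,8) ∈ E(G2) ✓
  (1,8) → (φ(1),φ(8)) = (3,8) ∈ E(G2) ✓
  (2,5) → (φ(2),φ(5)) = (1,5) ∈ E(G2) ✓
  (2,8) → (φ(2),φ(8)) = (1,3) ∈ E(G2) ✓
  (3,5) → (φ(3),φ(5)) = (2,5) ∈ E(G2) ✓
  (3,8) → (φ(3),φ(8)) = (2,3) ∈ E(G2) ✓
  (4,9) → (φ(4),φ(9)) = (0,7) ∈ E(G2) ✓
  (5,7) → (φ(5),φ(7)) = (5,9) ∈ E(G2) ✓
  (6,7) → (φ(6),φ(7)) = (6,9) ∈ E(G2) ✓
  (6,8) → (φ(6),φ(8)) = (3,6) ∈ E(G2) ✓
  (6,9) → (φ(6),φ(9)) = (6,7) ∈ E(G2) ✓
All 15 edges of G1 map to edges of G2, and |E(G1)| = |E(G2)| = 15, so φ is a bijection on edges as well as vertices. Hence G1 ≅ G2.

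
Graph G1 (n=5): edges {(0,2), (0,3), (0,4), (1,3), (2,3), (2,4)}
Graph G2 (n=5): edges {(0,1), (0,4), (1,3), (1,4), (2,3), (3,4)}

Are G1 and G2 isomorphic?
Yes, isomorphic

The graphs are isomorphic.
One valid mapping φ: V(G1) → V(G2): 0→1, 1→2, 2→4, 3→3, 4→0

Verify φ preserves adjacency — for each edge of G1, its image is an edge of G2:
  (0,2) → (φ(0),φ(2)) = (1,4) ∈ E(G2) ✓
  (0,3) → (φ(0),φ(3)) = (1,3) ∈ E(G2) ✓
  (0,4) → (φ(0),φ(4)) = (0,1) ∈ E(G2) ✓
  (1,3) → (φ(1),φ(3)) = (2,3) ∈ E(G2) ✓
  (2,3) → (φ(2),φ(3)) = (3,4) ∈ E(G2) ✓
  (2,4) → (φ(2),φ(4)) = (0,4) ∈ E(G2) ✓
All 6 edges of G1 map to edges of G2, and |E(G1)| = |E(G2)| = 6, so φ is a bijection on edges as well as vertices. Hence G1 ≅ G2.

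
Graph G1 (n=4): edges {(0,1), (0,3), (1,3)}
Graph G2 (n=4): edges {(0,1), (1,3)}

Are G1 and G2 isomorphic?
No, not isomorphic

The graphs are NOT isomorphic.

Counting triangles (3-cliques): G1 has 1, G2 has 0.
Triangle count is an isomorphism invariant, so differing triangle counts rule out isomorphism.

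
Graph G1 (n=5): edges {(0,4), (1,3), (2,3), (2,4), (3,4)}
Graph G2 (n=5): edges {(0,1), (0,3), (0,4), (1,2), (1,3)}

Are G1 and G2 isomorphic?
Yes, isomorphic

The graphs are isomorphic.
One valid mapping φ: V(G1) → V(G2): 0→2, 1→4, 2→3, 3→0, 4→1

Verify φ preserves adjacency — for each edge of G1, its image is an edge of G2:
  (0,4) → (φ(0),φ(4)) = (1,2) ∈ E(G2) ✓
  (1,3) → (φ(1),φ(3)) = (0,4) ∈ E(G2) ✓
  (2,3) → (φ(2),φ(3)) = (0,3) ∈ E(G2) ✓
  (2,4) → (φ(2),φ(4)) = (1,3) ∈ E(G2) ✓
  (3,4) → (φ(3),φ(4)) = (0,1) ∈ E(G2) ✓
All 5 edges of G1 map to edges of G2, and |E(G1)| = |E(G2)| = 5, so φ is a bijection on edges as well as vertices. Hence G1 ≅ G2.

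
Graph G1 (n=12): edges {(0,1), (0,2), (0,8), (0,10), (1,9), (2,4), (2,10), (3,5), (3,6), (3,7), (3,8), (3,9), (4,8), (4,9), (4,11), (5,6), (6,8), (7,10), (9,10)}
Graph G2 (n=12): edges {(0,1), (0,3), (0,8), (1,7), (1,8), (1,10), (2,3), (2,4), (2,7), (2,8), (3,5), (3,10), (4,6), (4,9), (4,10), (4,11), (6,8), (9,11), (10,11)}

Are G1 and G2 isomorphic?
Yes, isomorphic

The graphs are isomorphic.
One valid mapping φ: V(G1) → V(G2): 0→1, 1→7, 2→0, 3→4, 4→3, 5→9, 6→11, 7→6, 8→10, 9→2, 10→8, 11→5

Verify φ preserves adjacency — for each edge of G1, its image is an edge of G2:
  (0,1) → (φ(0),φ(1)) = (1,7) ∈ E(G2) ✓
  (0,2) → (φ(0),φ(2)) = (0,1) ∈ E(G2) ✓
  (0,8) → (φ(0),φ(8)) = (1,10) ∈ E(G2) ✓
  (0,10) → (φ(0),φ(10)) = (1,8) ∈ E(G2) ✓
  (1,9) → (φ(1),φ(9)) = (2,7) ∈ E(G2) ✓
  (2,4) → (φ(2),φ(4)) = (0,3) ∈ E(G2) ✓
  (2,10) → (φ(2),φ(10)) = (0,8) ∈ E(G2) ✓
  (3,5) → (φ(3),φ(5)) = (4,9) ∈ E(G2) ✓
  (3,6) → (φ(3),φ(6)) = (4,11) ∈ E(G2) ✓
  (3,7) → (φ(3),φ(7)) = (4,6) ∈ E(G2) ✓
  (3,8) → (φ(3),φ(8)) = (4,10) ∈ E(G2) ✓
  (3,9) → (φ(3),φ(9)) = (2,4) ∈ E(G2) ✓
  (4,8) → (φ(4),φ(8)) = (3,10) ∈ E(G2) ✓
  (4,9) → (φ(4),φ(9)) = (2,3) ∈ E(G2) ✓
  (4,11) → (φ(4),φ(11)) = (3,5) ∈ E(G2) ✓
  (5,6) → (φ(5),φ(6)) = (9,11) ∈ E(G2) ✓
  (6,8) → (φ(6),φ(8)) = (10,11) ∈ E(G2) ✓
  (7,10) → (φ(7),φ(10)) = (6,8) ∈ E(G2) ✓
  (9,10) → (φ(9),φ(10)) = (2,8) ∈ E(G2) ✓
All 19 edges of G1 map to edges of G2, and |E(G1)| = |E(G2)| = 19, so φ is a bijection on edges as well as vertices. Hence G1 ≅ G2.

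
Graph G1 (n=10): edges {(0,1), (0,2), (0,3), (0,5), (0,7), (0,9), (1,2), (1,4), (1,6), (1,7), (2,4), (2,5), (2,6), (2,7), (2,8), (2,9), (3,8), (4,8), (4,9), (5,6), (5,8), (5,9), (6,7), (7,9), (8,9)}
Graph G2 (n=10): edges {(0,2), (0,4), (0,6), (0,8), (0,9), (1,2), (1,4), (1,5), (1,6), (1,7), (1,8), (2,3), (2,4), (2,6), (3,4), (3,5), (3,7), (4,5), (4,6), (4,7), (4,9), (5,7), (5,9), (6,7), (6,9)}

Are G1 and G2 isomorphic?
Yes, isomorphic

The graphs are isomorphic.
One valid mapping φ: V(G1) → V(G2): 0→1, 1→5, 2→4, 3→8, 4→9, 5→2, 6→3, 7→7, 8→0, 9→6

Verify φ preserves adjacency — for each edge of G1, its image is an edge of G2:
  (0,1) → (φ(0),φ(1)) = (1,5) ∈ E(G2) ✓
  (0,2) → (φ(0),φ(2)) = (1,4) ∈ E(G2) ✓
  (0,3) → (φ(0),φ(3)) = (1,8) ∈ E(G2) ✓
  (0,5) → (φ(0),φ(5)) = (1,2) ∈ E(G2) ✓
  (0,7) → (φ(0),φ(7)) = (1,7) ∈ E(G2) ✓
  (0,9) → (φ(0),φ(9)) = (1,6) ∈ E(G2) ✓
  (1,2) → (φ(1),φ(2)) = (4,5) ∈ E(G2) ✓
  (1,4) → (φ(1),φ(4)) = (5,9) ∈ E(G2) ✓
  (1,6) → (φ(1),φ(6)) = (3,5) ∈ E(G2) ✓
  (1,7) → (φ(1),φ(7)) = (5,7) ∈ E(G2) ✓
  (2,4) → (φ(2),φ(4)) = (4,9) ∈ E(G2) ✓
  (2,5) → (φ(2),φ(5)) = (2,4) ∈ E(G2) ✓
  (2,6) → (φ(2),φ(6)) = (3,4) ∈ E(G2) ✓
  (2,7) → (φ(2),φ(7)) = (4,7) ∈ E(G2) ✓
  (2,8) → (φ(2),φ(8)) = (0,4) ∈ E(G2) ✓
  (2,9) → (φ(2),φ(9)) = (4,6) ∈ E(G2) ✓
  (3,8) → (φ(3),φ(8)) = (0,8) ∈ E(G2) ✓
  (4,8) → (φ(4),φ(8)) = (0,9) ∈ E(G2) ✓
  (4,9) → (φ(4),φ(9)) = (6,9) ∈ E(G2) ✓
  (5,6) → (φ(5),φ(6)) = (2,3) ∈ E(G2) ✓
  (5,8) → (φ(5),φ(8)) = (0,2) ∈ E(G2) ✓
  (5,9) → (φ(5),φ(9)) = (2,6) ∈ E(G2) ✓
  (6,7) → (φ(6),φ(7)) = (3,7) ∈ E(G2) ✓
  (7,9) → (φ(7),φ(9)) = (6,7) ∈ E(G2) ✓
  (8,9) → (φ(8),φ(9)) = (0,6) ∈ E(G2) ✓
All 25 edges of G1 map to edges of G2, and |E(G1)| = |E(G2)| = 25, so φ is a bijection on edges as well as vertices. Hence G1 ≅ G2.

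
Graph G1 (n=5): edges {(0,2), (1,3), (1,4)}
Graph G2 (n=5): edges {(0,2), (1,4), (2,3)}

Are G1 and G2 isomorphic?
Yes, isomorphic

The graphs are isomorphic.
One valid mapping φ: V(G1) → V(G2): 0→4, 1→2, 2→1, 3→0, 4→3

Verify φ preserves adjacency — for each edge of G1, its image is an edge of G2:
  (0,2) → (φ(0),φ(2)) = (1,4) ∈ E(G2) ✓
  (1,3) → (φ(1),φ(3)) = (0,2) ∈ E(G2) ✓
  (1,4) → (φ(1),φ(4)) = (2,3) ∈ E(G2) ✓
All 3 edges of G1 map to edges of G2, and |E(G1)| = |E(G2)| = 3, so φ is a bijection on edges as well as vertices. Hence G1 ≅ G2.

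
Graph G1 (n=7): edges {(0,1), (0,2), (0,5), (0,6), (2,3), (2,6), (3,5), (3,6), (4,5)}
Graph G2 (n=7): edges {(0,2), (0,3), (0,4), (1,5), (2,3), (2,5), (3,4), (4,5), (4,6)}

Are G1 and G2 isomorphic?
Yes, isomorphic

The graphs are isomorphic.
One valid mapping φ: V(G1) → V(G2): 0→4, 1→6, 2→0, 3→2, 4→1, 5→5, 6→3

Verify φ preserves adjacency — for each edge of G1, its image is an edge of G2:
  (0,1) → (φ(0),φ(1)) = (4,6) ∈ E(G2) ✓
  (0,2) → (φ(0),φ(2)) = (0,4) ∈ E(G2) ✓
  (0,5) → (φ(0),φ(5)) = (4,5) ∈ E(G2) ✓
  (0,6) → (φ(0),φ(6)) = (3,4) ∈ E(G2) ✓
  (2,3) → (φ(2),φ(3)) = (0,2) ∈ E(G2) ✓
  (2,6) → (φ(2),φ(6)) = (0,3) ∈ E(G2) ✓
  (3,5) → (φ(3),φ(5)) = (2,5) ∈ E(G2) ✓
  (3,6) → (φ(3),φ(6)) = (2,3) ∈ E(G2) ✓
  (4,5) → (φ(4),φ(5)) = (1,5) ∈ E(G2) ✓
All 9 edges of G1 map to edges of G2, and |E(G1)| = |E(G2)| = 9, so φ is a bijection on edges as well as vertices. Hence G1 ≅ G2.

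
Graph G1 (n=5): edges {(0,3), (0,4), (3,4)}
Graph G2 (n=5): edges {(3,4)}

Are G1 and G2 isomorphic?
No, not isomorphic

The graphs are NOT isomorphic.

Counting edges: G1 has 3 edge(s); G2 has 1 edge(s).
Edge count is an isomorphism invariant (a bijection on vertices induces a bijection on edges), so differing edge counts rule out isomorphism.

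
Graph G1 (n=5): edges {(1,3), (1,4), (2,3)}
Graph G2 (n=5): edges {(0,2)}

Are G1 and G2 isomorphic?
No, not isomorphic

The graphs are NOT isomorphic.

Connected components of G1: 2 component(s) with vertex sets [[0], [1, 2, 3, 4]], sizes [1, 4].
Connected components of G2: 4 component(s) with vertex sets [[1], [3], [4], [0, 2]], sizes [1, 1, 1, 2].
The number of connected components (and the multiset of component sizes) is an isomorphism invariant — an isomorphism maps each component of G1 bijectively onto a component of G2. Since G1 has 2 component(s) and G2 has 4, they cannot be isomorphic.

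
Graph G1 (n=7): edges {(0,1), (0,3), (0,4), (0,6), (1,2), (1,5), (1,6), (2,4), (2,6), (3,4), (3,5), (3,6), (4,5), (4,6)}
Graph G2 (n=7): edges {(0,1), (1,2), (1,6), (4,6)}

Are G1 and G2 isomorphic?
No, not isomorphic

The graphs are NOT isomorphic.

Degrees in G1: deg(0)=4, deg(1)=4, deg(2)=3, deg(3)=4, deg(4)=5, deg(5)=3, deg(6)=5.
Sorted degree sequence of G1: [5, 5, 4, 4, 4, 3, 3].
Degrees in G2: deg(0)=1, deg(1)=3, deg(2)=1, deg(3)=0, deg(4)=1, deg(5)=0, deg(6)=2.
Sorted degree sequence of G2: [3, 2, 1, 1, 1, 0, 0].
The (sorted) degree sequence is an isomorphism invariant, so since G1 and G2 have different degree sequences they cannot be isomorphic.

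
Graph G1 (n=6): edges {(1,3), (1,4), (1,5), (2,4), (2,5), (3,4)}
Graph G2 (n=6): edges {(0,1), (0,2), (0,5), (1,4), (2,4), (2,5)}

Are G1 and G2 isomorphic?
Yes, isomorphic

The graphs are isomorphic.
One valid mapping φ: V(G1) → V(G2): 0→3, 1→0, 2→4, 3→5, 4→2, 5→1

Verify φ preserves adjacency — for each edge of G1, its image is an edge of G2:
  (1,3) → (φ(1),φ(3)) = (0,5) ∈ E(G2) ✓
  (1,4) → (φ(1),φ(4)) = (0,2) ∈ E(G2) ✓
  (1,5) → (φ(1),φ(5)) = (0,1) ∈ E(G2) ✓
  (2,4) → (φ(2),φ(4)) = (2,4) ∈ E(G2) ✓
  (2,5) → (φ(2),φ(5)) = (1,4) ∈ E(G2) ✓
  (3,4) → (φ(3),φ(4)) = (2,5) ∈ E(G2) ✓
All 6 edges of G1 map to edges of G2, and |E(G1)| = |E(G2)| = 6, so φ is a bijection on edges as well as vertices. Hence G1 ≅ G2.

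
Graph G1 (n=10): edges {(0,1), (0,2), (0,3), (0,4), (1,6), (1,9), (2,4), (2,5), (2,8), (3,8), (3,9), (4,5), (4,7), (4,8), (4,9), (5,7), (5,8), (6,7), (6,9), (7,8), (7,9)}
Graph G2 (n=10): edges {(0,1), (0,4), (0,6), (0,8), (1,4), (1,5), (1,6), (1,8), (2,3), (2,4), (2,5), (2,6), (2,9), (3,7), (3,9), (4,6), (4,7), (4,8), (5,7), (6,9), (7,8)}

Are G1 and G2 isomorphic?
Yes, isomorphic

The graphs are isomorphic.
One valid mapping φ: V(G1) → V(G2): 0→7, 1→3, 2→8, 3→5, 4→4, 5→0, 6→9, 7→6, 8→1, 9→2

Verify φ preserves adjacency — for each edge of G1, its image is an edge of G2:
  (0,1) → (φ(0),φ(1)) = (3,7) ∈ E(G2) ✓
  (0,2) → (φ(0),φ(2)) = (7,8) ∈ E(G2) ✓
  (0,3) → (φ(0),φ(3)) = (5,7) ∈ E(G2) ✓
  (0,4) → (φ(0),φ(4)) = (4,7) ∈ E(G2) ✓
  (1,6) → (φ(1),φ(6)) = (3,9) ∈ E(G2) ✓
  (1,9) → (φ(1),φ(9)) = (2,3) ∈ E(G2) ✓
  (2,4) → (φ(2),φ(4)) = (4,8) ∈ E(G2) ✓
  (2,5) → (φ(2),φ(5)) = (0,8) ∈ E(G2) ✓
  (2,8) → (φ(2),φ(8)) = (1,8) ∈ E(G2) ✓
  (3,8) → (φ(3),φ(8)) = (1,5) ∈ E(G2) ✓
  (3,9) → (φ(3),φ(9)) = (2,5) ∈ E(G2) ✓
  (4,5) → (φ(4),φ(5)) = (0,4) ∈ E(G2) ✓
  (4,7) → (φ(4),φ(7)) = (4,6) ∈ E(G2) ✓
  (4,8) → (φ(4),φ(8)) = (1,4) ∈ E(G2) ✓
  (4,9) → (φ(4),φ(9)) = (2,4) ∈ E(G2) ✓
  (5,7) → (φ(5),φ(7)) = (0,6) ∈ E(G2) ✓
  (5,8) → (φ(5),φ(8)) = (0,1) ∈ E(G2) ✓
  (6,7) → (φ(6),φ(7)) = (6,9) ∈ E(G2) ✓
  (6,9) → (φ(6),φ(9)) = (2,9) ∈ E(G2) ✓
  (7,8) → (φ(7),φ(8)) = (1,6) ∈ E(G2) ✓
  (7,9) → (φ(7),φ(9)) = (2,6) ∈ E(G2) ✓
All 21 edges of G1 map to edges of G2, and |E(G1)| = |E(G2)| = 21, so φ is a bijection on edges as well as vertices. Hence G1 ≅ G2.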